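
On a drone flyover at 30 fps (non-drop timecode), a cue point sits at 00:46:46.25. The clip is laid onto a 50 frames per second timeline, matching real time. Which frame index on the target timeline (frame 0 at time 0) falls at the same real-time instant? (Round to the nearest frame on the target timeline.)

frame 140342

Source frame index: (0×3600 + 46×60 + 46) × 30 + 25 = 84205.
Real time: 84205 / (30) = 16841/6 s.
Target frame: (16841/6) × (50) = 421025/3 ≈ 140341.667 → 140342.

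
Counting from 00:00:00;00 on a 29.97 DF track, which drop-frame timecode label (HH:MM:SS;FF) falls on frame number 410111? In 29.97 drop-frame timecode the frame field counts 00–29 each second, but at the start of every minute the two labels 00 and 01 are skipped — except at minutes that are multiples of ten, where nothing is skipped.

Ten DF minutes hold 17982 frames, so frame 410111 lies in block 22 (frames 395604–413585) with 14507 frames into that block.
The block's first minute is 1800 frames and the rest 1798 each; 14507 frames reaches minute 8, so 22 × 18 + 8 × 2 = 412 labels have been skipped so far.
Adding those back, label number 410111 + 412 = 410523 at 30 labels/s is 13684 s + 3 f = 3 h 48 min 4 s frame 3, i.e. 03:48:04;03.

03:48:04;03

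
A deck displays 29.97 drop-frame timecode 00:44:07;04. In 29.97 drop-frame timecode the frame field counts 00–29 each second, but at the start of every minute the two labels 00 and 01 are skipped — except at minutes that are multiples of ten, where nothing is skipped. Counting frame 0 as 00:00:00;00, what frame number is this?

79334

Complete 10-minute blocks: 4, each 17982 frames → 71928.
Remaining 4 whole minutes in the current block: 1800 + 3 × 1798 = 7194 frames.
Within the current minute: 7 × 30 + 4 − 2 = 212 (labels ;00/;01 skipped at this minute). Total = 71928 + 7194 + 212 = 79334.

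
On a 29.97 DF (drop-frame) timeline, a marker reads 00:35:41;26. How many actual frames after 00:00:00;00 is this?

As if non-drop at 30 labels/s: (0 × 3600 + 35 × 60 + 41) × 30 + 26 = 64256.
Minute boundaries passed: 35; those not divisible by 10: 35 − 3 = 32; dropped labels = 2 × 32 = 64.
Actual frame index = 64256 − 64 = 64192.

64192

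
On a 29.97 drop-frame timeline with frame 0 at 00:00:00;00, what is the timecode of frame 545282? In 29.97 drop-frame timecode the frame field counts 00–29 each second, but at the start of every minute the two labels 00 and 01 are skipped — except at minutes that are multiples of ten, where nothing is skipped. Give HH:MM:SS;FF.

05:03:14;08

Each 10-minute DF block holds 10 × 60 × 30 − 9 × 2 = 17982 frames. 545282 ÷ 17982 → 30 full blocks, remainder 5822.
Within the partial block the first minute is 1800 frames and each further minute 1798, so 3 further minute boundaries passed. Total skipped labels = 18 × 30 + 2 × 3 = 546.
Non-drop label index = 545282 + 546 = 545828; at 30 labels/s that is 05:03:14:08, i.e. DF 05:03:14;08.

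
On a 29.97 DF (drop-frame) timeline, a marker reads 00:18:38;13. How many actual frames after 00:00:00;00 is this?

As if non-drop at 30 labels/s: (0 × 3600 + 18 × 60 + 38) × 30 + 13 = 33553.
Minute boundaries passed: 18; those not divisible by 10: 18 − 1 = 17; dropped labels = 2 × 17 = 34.
Actual frame index = 33553 − 34 = 33519.

33519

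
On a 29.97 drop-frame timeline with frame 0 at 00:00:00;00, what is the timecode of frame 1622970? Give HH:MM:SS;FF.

15:02:33;04

Each 10-minute DF block holds 10 × 60 × 30 − 9 × 2 = 17982 frames. 1622970 ÷ 17982 → 90 full blocks, remainder 4590.
Within the partial block the first minute is 1800 frames and each further minute 1798, so 2 further minute boundaries passed. Total skipped labels = 18 × 90 + 2 × 2 = 1624.
Non-drop label index = 1622970 + 1624 = 1624594; at 30 labels/s that is 15:02:33:04, i.e. DF 15:02:33;04.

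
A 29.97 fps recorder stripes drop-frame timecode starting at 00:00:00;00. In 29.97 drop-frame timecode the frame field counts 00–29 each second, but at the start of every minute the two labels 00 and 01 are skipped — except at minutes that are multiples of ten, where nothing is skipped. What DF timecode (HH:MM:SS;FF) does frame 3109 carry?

Ten DF minutes hold 17982 frames, so frame 3109 lies in block 0 (frames 0–17981) with 3109 frames into that block.
The block's first minute is 1800 frames and the rest 1798 each; 3109 frames reaches minute 1, so 0 × 18 + 1 × 2 = 2 labels have been skipped so far.
Adding those back, label number 3109 + 2 = 3111 at 30 labels/s is 103 s + 21 f = 0 h 1 min 43 s frame 21, i.e. 00:01:43;21.

00:01:43;21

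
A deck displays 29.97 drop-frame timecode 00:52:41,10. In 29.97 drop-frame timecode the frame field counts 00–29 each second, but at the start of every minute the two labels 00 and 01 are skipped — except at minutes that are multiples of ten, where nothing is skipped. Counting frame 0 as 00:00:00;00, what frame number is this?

94746

Complete 10-minute blocks: 5, each 17982 frames → 89910.
Remaining 2 whole minutes in the current block: 1800 + 1 × 1798 = 3598 frames.
Within the current minute: 41 × 30 + 10 − 2 = 1238 (labels ;00/;01 skipped at this minute). Total = 89910 + 3598 + 1238 = 94746.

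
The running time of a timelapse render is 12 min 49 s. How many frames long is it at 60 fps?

12 min 49 s = 769 s.
Frames = 769 × 60 = 46140.

46140 frames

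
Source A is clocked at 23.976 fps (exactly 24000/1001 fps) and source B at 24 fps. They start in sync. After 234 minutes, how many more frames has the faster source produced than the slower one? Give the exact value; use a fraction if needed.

234 min = 14040 s.
A emits 24000/1001 × 14040 = 25920000/77 frames; B emits 24 × 14040 = 336960.
Difference = 25920/77 frames (≈ 336.6234); B is ahead of A.

25920/77 frames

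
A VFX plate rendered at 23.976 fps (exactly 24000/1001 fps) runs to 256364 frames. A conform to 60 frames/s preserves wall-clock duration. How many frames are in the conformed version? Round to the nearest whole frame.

641551 frames

Frames at target rate = 256364 × (60) / (24000/1001) = 64155091/100 ≈ 641550.910.
Nearest whole frame: 641551.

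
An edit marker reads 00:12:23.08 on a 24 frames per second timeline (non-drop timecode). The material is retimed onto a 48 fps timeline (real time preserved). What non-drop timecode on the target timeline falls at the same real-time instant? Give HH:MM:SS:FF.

Source frame index: (0×3600 + 12×60 + 23) × 24 + 8 = 17840.
Real time: 17840 / (24) = 2230/3 s.
Target frame: (2230/3) × (48) = 35680.
At 48 labels/s: frame 35680 → 00:12:23:16.

00:12:23:16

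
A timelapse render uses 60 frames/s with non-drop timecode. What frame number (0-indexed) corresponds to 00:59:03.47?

frame 212627

Total seconds to the label: (0 × 3600 + 59 × 60 + 3) = 3543.
Frame index = 3543 × 60 + 47 = 212627.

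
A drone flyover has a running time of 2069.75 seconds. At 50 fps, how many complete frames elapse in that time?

Frames = 2069.75 × 50 = 206975/2 ≈ 103487.5000.
Complete frames: 103487.

103487 frames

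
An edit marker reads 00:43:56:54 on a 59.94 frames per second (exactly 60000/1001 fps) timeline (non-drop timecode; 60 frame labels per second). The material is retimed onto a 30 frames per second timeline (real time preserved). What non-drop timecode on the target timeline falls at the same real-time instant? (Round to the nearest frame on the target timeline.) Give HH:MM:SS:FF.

Source frame index: (0×3600 + 43×60 + 56) × 60 + 54 = 158214.
Real time: 158214 / (60000/1001) = 26395369/10000 s.
Target frame: (26395369/10000) × (30) = 79186107/1000 ≈ 79186.107 → 79186.
At 30 labels/s: frame 79186 → 00:43:59:16.

00:43:59:16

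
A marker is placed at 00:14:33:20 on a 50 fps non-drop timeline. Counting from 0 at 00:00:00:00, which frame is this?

43670

Total seconds to the label: (0 × 3600 + 14 × 60 + 33) = 873.
Frame index = 873 × 50 + 20 = 43670.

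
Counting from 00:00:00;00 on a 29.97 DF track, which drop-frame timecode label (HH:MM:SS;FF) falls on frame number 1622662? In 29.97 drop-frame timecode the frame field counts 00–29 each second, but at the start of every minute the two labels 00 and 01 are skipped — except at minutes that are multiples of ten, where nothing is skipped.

Ten DF minutes hold 17982 frames, so frame 1622662 lies in block 90 (frames 1618380–1636361) with 4282 frames into that block.
The block's first minute is 1800 frames and the rest 1798 each; 4282 frames reaches minute 2, so 90 × 18 + 2 × 2 = 1624 labels have been skipped so far.
Adding those back, label number 1622662 + 1624 = 1624286 at 30 labels/s is 54142 s + 26 f = 15 h 2 min 22 s frame 26, i.e. 15:02:22;26.

15:02:22;26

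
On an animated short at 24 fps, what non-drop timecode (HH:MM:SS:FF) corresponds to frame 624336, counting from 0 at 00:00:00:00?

624336 ÷ 24 = 26014 full seconds, remainder 0 frames.
26014 s = 7 h 13 min 34 s.
Timecode: 07:13:34:00.

07:13:34:00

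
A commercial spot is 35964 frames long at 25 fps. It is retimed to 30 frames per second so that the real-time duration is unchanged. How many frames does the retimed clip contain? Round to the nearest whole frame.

43157 frames

Frames at target rate = 35964 × (30) / (25) = 215784/5 ≈ 43156.800.
Nearest whole frame: 43157.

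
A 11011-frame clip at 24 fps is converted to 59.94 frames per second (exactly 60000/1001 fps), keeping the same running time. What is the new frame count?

Target frames = source frames × (target rate / source rate) = 11011 × (60000/1001)/(24) = 11011 × 2500/1001 = 27500.

27500 frames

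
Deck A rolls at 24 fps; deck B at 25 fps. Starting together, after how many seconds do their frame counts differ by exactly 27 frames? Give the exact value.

27 seconds

The gap grows by |25 − 24| = 1 frame per second.
Time for a 27-frame gap: 27 ÷ (1) = 27 s.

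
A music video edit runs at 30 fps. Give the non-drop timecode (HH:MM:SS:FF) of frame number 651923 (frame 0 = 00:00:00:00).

651923 ÷ 30 = 21730 full seconds, remainder 23 frames.
21730 s = 6 h 2 min 10 s.
Timecode: 06:02:10:23.

06:02:10:23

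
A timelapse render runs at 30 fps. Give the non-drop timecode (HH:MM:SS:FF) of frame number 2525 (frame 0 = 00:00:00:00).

00:01:24:05

2525 ÷ 30 = 84 full seconds, remainder 5 frames.
84 s = 0 h 1 min 24 s.
Timecode: 00:01:24:05.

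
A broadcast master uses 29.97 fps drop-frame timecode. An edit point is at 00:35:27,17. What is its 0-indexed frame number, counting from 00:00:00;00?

As if non-drop at 30 labels/s: (0 × 3600 + 35 × 60 + 27) × 30 + 17 = 63827.
Minute boundaries passed: 35; those not divisible by 10: 35 − 3 = 32; dropped labels = 2 × 32 = 64.
Actual frame index = 63827 − 64 = 63763.

63763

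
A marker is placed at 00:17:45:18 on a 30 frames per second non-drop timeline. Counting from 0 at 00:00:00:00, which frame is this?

31968

Total seconds to the label: (0 × 3600 + 17 × 60 + 45) = 1065.
Frame index = 1065 × 30 + 18 = 31968.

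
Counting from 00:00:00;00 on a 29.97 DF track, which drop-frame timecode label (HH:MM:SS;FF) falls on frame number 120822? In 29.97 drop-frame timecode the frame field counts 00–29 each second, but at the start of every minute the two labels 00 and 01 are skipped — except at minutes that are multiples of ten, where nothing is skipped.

01:07:11;14

Each 10-minute DF block holds 10 × 60 × 30 − 9 × 2 = 17982 frames. 120822 ÷ 17982 → 6 full blocks, remainder 12930.
Within the partial block the first minute is 1800 frames and each further minute 1798, so 7 further minute boundaries passed. Total skipped labels = 18 × 6 + 2 × 7 = 122.
Non-drop label index = 120822 + 122 = 120944; at 30 labels/s that is 01:07:11:14, i.e. DF 01:07:11;14.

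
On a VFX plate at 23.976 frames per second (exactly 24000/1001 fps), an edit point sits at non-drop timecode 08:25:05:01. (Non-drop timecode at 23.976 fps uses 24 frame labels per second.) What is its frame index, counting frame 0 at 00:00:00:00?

Total seconds to the label: (8 × 3600 + 25 × 60 + 5) = 30305.
Frame index = 30305 × 24 + 1 = 727321.

frame 727321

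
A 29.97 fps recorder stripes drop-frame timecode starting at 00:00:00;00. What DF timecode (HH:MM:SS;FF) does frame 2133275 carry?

19:46:20;11

Ten DF minutes hold 17982 frames, so frame 2133275 lies in block 118 (frames 2121876–2139857) with 11399 frames into that block.
The block's first minute is 1800 frames and the rest 1798 each; 11399 frames reaches minute 6, so 118 × 18 + 6 × 2 = 2136 labels have been skipped so far.
Adding those back, label number 2133275 + 2136 = 2135411 at 30 labels/s is 71180 s + 11 f = 19 h 46 min 20 s frame 11, i.e. 19:46:20;11.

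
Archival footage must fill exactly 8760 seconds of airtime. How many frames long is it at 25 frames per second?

Frames = 8760 × 25 = 219000.

219000 frames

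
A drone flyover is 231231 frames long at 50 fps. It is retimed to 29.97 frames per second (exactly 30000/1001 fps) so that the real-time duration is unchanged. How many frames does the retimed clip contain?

Target frames = source frames × (target rate / source rate) = 231231 × (30000/1001)/(50) = 231231 × 600/1001 = 138600.

138600 frames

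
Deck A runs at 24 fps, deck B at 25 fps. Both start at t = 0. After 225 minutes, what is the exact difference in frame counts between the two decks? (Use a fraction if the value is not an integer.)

13500 frames

225 min = 13500 s.
A emits 24 × 13500 = 324000 frames; B emits 25 × 13500 = 337500.
Difference = 13500 frames; B is ahead of A.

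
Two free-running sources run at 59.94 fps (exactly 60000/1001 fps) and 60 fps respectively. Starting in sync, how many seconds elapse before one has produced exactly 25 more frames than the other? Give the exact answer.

5005/12 seconds

The gap grows by |60 − 60000/1001| = 60/1001 frames per second.
Time for a 25-frame gap: 25 ÷ (60/1001) = 5005/12 s.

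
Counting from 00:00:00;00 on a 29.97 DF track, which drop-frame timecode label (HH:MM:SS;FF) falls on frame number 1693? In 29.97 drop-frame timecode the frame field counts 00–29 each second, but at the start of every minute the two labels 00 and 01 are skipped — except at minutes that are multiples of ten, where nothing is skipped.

Each 10-minute DF block holds 10 × 60 × 30 − 9 × 2 = 17982 frames. 1693 ÷ 17982 → 0 full blocks, remainder 1693.
Within the partial block the first minute is 1800 frames and each further minute 1798, so 0 further minute boundaries passed. Total skipped labels = 18 × 0 + 2 × 0 = 0.
Non-drop label index = 1693 + 0 = 1693; at 30 labels/s that is 00:00:56:13, i.e. DF 00:00:56;13.

00:00:56;13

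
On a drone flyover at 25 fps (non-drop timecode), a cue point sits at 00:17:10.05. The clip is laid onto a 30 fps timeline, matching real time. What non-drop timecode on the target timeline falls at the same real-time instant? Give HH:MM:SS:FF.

00:17:10:06

Source frame index: (0×3600 + 17×60 + 10) × 25 + 5 = 25755.
Real time: 25755 / (25) = 5151/5 s.
Target frame: (5151/5) × (30) = 30906.
At 30 labels/s: frame 30906 → 00:17:10:06.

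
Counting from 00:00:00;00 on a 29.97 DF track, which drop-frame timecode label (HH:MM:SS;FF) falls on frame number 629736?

Each 10-minute DF block holds 10 × 60 × 30 − 9 × 2 = 17982 frames. 629736 ÷ 17982 → 35 full blocks, remainder 366.
Within the partial block the first minute is 1800 frames and each further minute 1798, so 0 further minute boundaries passed. Total skipped labels = 18 × 35 + 2 × 0 = 630.
Non-drop label index = 629736 + 630 = 630366; at 30 labels/s that is 05:50:12:06, i.e. DF 05:50:12;06.

05:50:12;06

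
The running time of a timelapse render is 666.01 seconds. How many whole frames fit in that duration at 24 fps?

Frames = 666.01 × 24 = 399606/25 ≈ 15984.2400.
Complete frames: 15984.

15984 frames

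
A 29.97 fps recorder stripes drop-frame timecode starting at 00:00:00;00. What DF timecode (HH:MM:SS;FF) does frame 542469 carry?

Each 10-minute DF block holds 10 × 60 × 30 − 9 × 2 = 17982 frames. 542469 ÷ 17982 → 30 full blocks, remainder 3009.
Within the partial block the first minute is 1800 frames and each further minute 1798, so 1 further minute boundary passed. Total skipped labels = 18 × 30 + 2 × 1 = 542.
Non-drop label index = 542469 + 542 = 543011; at 30 labels/s that is 05:01:40:11, i.e. DF 05:01:40;11.

05:01:40;11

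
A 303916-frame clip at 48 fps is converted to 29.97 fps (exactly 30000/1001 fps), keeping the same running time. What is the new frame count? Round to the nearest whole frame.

189758 frames

Frames at target rate = 303916 × (30000/1001) / (48) = 189947500/1001 ≈ 189757.742.
Nearest whole frame: 189758.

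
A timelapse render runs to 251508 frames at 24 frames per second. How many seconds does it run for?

Running time = 251508 / (24) = 10479.5 s.

10479.5 seconds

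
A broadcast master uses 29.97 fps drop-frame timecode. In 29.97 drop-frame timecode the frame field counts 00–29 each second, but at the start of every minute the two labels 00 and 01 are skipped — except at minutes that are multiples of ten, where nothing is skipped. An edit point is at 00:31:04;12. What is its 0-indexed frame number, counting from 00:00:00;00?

55876

Complete 10-minute blocks: 3, each 17982 frames → 53946.
Remaining 1 whole minute in the current block: 1800 + 0 × 1798 = 1800 frames.
Within the current minute: 4 × 30 + 12 − 2 = 130 (labels ;00/;01 skipped at this minute). Total = 53946 + 1800 + 130 = 55876.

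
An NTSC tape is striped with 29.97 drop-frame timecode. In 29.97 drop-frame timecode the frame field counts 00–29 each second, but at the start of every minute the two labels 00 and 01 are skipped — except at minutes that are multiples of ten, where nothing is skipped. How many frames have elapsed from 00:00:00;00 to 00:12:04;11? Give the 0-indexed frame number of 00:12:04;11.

21709

Complete 10-minute blocks: 1, each 17982 frames → 17982.
Remaining 2 whole minutes in the current block: 1800 + 1 × 1798 = 3598 frames.
Within the current minute: 4 × 30 + 11 − 2 = 129 (labels ;00/;01 skipped at this minute). Total = 17982 + 3598 + 129 = 21709.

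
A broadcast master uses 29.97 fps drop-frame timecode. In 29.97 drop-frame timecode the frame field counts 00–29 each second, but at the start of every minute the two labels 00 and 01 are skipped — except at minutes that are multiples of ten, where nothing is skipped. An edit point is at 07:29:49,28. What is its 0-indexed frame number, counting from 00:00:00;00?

808888

Complete 10-minute blocks: 44, each 17982 frames → 791208.
Remaining 9 whole minutes in the current block: 1800 + 8 × 1798 = 16184 frames.
Within the current minute: 49 × 30 + 28 − 2 = 1496 (labels ;00/;01 skipped at this minute). Total = 791208 + 16184 + 1496 = 808888.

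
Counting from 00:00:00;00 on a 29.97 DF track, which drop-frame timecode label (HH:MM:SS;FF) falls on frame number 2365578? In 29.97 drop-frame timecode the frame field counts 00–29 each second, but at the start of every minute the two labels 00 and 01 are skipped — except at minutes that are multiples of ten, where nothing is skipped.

21:55:31;16

Ten DF minutes hold 17982 frames, so frame 2365578 lies in block 131 (frames 2355642–2373623) with 9936 frames into that block.
The block's first minute is 1800 frames and the rest 1798 each; 9936 frames reaches minute 5, so 131 × 18 + 5 × 2 = 2368 labels have been skipped so far.
Adding those back, label number 2365578 + 2368 = 2367946 at 30 labels/s is 78931 s + 16 f = 21 h 55 min 31 s frame 16, i.e. 21:55:31;16.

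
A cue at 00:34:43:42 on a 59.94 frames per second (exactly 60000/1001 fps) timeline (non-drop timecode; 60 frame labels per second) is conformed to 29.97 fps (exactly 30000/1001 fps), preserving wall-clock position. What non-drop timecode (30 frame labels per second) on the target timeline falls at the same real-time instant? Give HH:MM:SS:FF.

00:34:43:21

Source frame index: (0×3600 + 34×60 + 43) × 60 + 42 = 125022.
Real time: 125022 / (60000/1001) = 20857837/10000 s.
Target frame: (20857837/10000) × (30000/1001) = 62511.
At 30 labels/s: frame 62511 → 00:34:43:21.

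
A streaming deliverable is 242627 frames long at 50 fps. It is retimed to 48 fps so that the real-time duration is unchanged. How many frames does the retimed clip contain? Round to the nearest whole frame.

232922 frames

Frames at target rate = 242627 × (48) / (50) = 5823048/25 ≈ 232921.920.
Nearest whole frame: 232922.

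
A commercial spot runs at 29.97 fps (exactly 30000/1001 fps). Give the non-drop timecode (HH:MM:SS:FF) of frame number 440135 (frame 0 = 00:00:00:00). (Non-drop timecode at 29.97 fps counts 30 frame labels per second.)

04:04:31:05

440135 ÷ 30 = 14671 full seconds, remainder 5 frames.
14671 s = 4 h 4 min 31 s.
Timecode: 04:04:31:05.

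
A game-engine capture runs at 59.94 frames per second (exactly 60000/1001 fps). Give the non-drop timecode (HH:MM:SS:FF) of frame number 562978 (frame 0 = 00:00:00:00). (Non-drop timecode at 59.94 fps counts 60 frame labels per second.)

562978 ÷ 60 = 9382 full seconds, remainder 58 frames.
9382 s = 2 h 36 min 22 s.
Timecode: 02:36:22:58.

02:36:22:58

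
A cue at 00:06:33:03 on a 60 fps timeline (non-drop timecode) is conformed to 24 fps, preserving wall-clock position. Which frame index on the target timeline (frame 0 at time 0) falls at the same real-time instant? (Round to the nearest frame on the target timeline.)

Source frame index: (0×3600 + 6×60 + 33) × 60 + 3 = 23583.
Real time: 23583 / (60) = 7861/20 s.
Target frame: (7861/20) × (24) = 47166/5 ≈ 9433.200 → 9433.

frame 9433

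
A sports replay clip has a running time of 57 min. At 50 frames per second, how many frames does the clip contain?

171000 frames

57 min = 3420 s.
Frames = 3420 × 50 = 171000.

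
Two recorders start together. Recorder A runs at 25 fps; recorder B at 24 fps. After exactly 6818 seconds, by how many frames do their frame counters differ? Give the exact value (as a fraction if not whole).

A emits 25 × 6818 = 170450 frames; B emits 24 × 6818 = 163632.
Difference = 6818 frames; B is behind A.

6818 frames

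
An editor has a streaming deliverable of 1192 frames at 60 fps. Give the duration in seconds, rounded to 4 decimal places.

19.8667 seconds

Running time = 1192 × 1/60 = 298/15 s ≈ 19.8667 s.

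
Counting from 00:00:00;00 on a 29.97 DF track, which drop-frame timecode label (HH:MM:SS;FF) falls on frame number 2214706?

Each 10-minute DF block holds 10 × 60 × 30 − 9 × 2 = 17982 frames. 2214706 ÷ 17982 → 123 full blocks, remainder 2920.
Within the partial block the first minute is 1800 frames and each further minute 1798, so 1 further minute boundary passed. Total skipped labels = 18 × 123 + 2 × 1 = 2216.
Non-drop label index = 2214706 + 2216 = 2216922; at 30 labels/s that is 20:31:37:12, i.e. DF 20:31:37;12.

20:31:37;12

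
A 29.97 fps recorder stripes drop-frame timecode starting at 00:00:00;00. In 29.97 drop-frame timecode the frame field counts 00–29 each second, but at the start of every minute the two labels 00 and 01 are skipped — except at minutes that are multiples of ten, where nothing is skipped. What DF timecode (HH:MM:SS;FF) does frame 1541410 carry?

Each 10-minute DF block holds 10 × 60 × 30 − 9 × 2 = 17982 frames. 1541410 ÷ 17982 → 85 full blocks, remainder 12940.
Within the partial block the first minute is 1800 frames and each further minute 1798, so 7 further minute boundaries passed. Total skipped labels = 18 × 85 + 2 × 7 = 1544.
Non-drop label index = 1541410 + 1544 = 1542954; at 30 labels/s that is 14:17:11:24, i.e. DF 14:17:11;24.

14:17:11;24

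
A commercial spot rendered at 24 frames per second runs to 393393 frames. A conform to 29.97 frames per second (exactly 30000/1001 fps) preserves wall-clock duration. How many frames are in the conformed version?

491250 frames

Target frames = source frames × (target rate / source rate) = 393393 × (30000/1001)/(24) = 393393 × 1250/1001 = 491250.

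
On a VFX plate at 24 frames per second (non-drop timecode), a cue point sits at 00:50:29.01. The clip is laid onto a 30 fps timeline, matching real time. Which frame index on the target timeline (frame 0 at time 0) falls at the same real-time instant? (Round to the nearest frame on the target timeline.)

Source frame index: (0×3600 + 50×60 + 29) × 24 + 1 = 72697.
Real time: 72697 / (24) = 72697/24 s.
Target frame: (72697/24) × (30) = 363485/4 ≈ 90871.250 → 90871.

frame 90871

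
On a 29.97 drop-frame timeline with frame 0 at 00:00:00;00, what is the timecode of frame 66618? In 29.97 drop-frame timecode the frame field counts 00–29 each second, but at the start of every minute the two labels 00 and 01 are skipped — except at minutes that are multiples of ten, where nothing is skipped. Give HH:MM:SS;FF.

00:37:02;26

Each 10-minute DF block holds 10 × 60 × 30 − 9 × 2 = 17982 frames. 66618 ÷ 17982 → 3 full blocks, remainder 12672.
Within the partial block the first minute is 1800 frames and each further minute 1798, so 7 further minute boundaries passed. Total skipped labels = 18 × 3 + 2 × 7 = 68.
Non-drop label index = 66618 + 68 = 66686; at 30 labels/s that is 00:37:02:26, i.e. DF 00:37:02;26.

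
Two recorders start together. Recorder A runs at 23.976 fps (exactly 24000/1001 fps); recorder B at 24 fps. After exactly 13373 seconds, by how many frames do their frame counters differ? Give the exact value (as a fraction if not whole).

A emits 24000/1001 × 13373 = 320952000/1001 frames; B emits 24 × 13373 = 320952.
Difference = 320952/1001 frames (≈ 320.6314); B is ahead of A.

320952/1001 frames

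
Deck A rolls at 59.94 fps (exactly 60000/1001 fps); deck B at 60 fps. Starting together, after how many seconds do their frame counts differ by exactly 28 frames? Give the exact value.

7007/15 seconds

The gap grows by |60 − 60000/1001| = 60/1001 frames per second.
Time for a 28-frame gap: 28 ÷ (60/1001) = 7007/15 s.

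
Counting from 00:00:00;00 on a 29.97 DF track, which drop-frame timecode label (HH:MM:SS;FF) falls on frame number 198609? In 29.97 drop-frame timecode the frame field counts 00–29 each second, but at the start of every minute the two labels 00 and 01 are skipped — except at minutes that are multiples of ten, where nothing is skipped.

Ten DF minutes hold 17982 frames, so frame 198609 lies in block 11 (frames 197802–215783) with 807 frames into that block.
The block's first minute is 1800 frames and the rest 1798 each; 807 frames reaches minute 0, so 11 × 18 + 0 × 2 = 198 labels have been skipped so far.
Adding those back, label number 198609 + 198 = 198807 at 30 labels/s is 6626 s + 27 f = 1 h 50 min 26 s frame 27, i.e. 01:50:26;27.

01:50:26;27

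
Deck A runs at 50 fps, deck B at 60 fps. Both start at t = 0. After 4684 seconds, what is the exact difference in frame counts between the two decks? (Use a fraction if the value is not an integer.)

46840 frames

A emits 50 × 4684 = 234200 frames; B emits 60 × 4684 = 281040.
Difference = 46840 frames; B is ahead of A.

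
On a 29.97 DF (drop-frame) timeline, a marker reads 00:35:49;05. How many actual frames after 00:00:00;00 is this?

Complete 10-minute blocks: 3, each 17982 frames → 53946.
Remaining 5 whole minutes in the current block: 1800 + 4 × 1798 = 8992 frames.
Within the current minute: 49 × 30 + 5 − 2 = 1473 (labels ;00/;01 skipped at this minute). Total = 53946 + 8992 + 1473 = 64411.

64411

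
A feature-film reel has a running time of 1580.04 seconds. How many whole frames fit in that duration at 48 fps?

Frames = 1580.04 × 48 = 1896048/25 ≈ 75841.9200.
Complete frames: 75841.

75841 frames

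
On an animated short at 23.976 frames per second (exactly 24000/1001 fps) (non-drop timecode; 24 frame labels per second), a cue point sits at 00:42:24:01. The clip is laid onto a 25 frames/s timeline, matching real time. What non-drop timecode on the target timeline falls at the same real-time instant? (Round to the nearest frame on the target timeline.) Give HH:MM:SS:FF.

00:42:26:15

Source frame index: (0×3600 + 42×60 + 24) × 24 + 1 = 61057.
Real time: 61057 / (24000/1001) = 61118057/24000 s.
Target frame: (61118057/24000) × (25) = 61118057/960 ≈ 63664.643 → 63665.
At 25 labels/s: frame 63665 → 00:42:26:15.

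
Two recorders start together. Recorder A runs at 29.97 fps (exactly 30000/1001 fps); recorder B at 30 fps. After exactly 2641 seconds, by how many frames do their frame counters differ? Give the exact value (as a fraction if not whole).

A emits 30000/1001 × 2641 = 79230000/1001 frames; B emits 30 × 2641 = 79230.
Difference = 79230/1001 frames (≈ 79.1508); B is ahead of A.

79230/1001 frames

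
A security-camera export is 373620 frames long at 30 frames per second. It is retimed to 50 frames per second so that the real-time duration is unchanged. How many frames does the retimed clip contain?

622700 frames

Target frames = source frames × (target rate / source rate) = 373620 × (50)/(30) = 373620 × 5/3 = 622700.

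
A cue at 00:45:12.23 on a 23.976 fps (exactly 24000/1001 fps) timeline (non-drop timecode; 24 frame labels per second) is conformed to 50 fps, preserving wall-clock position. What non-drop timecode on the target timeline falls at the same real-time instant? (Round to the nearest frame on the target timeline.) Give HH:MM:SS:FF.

Source frame index: (0×3600 + 45×60 + 12) × 24 + 23 = 65111.
Real time: 65111 / (24000/1001) = 65176111/24000 s.
Target frame: (65176111/24000) × (50) = 65176111/480 ≈ 135783.565 → 135784.
At 50 labels/s: frame 135784 → 00:45:15:34.

00:45:15:34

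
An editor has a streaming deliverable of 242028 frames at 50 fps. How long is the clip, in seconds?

4840.56 seconds

Running time = 242028 / (50) = 4840.56 s.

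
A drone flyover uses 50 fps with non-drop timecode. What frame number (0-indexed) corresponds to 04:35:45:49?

827299

Total seconds to the label: (4 × 3600 + 35 × 60 + 45) = 16545.
Frame index = 16545 × 50 + 49 = 827299.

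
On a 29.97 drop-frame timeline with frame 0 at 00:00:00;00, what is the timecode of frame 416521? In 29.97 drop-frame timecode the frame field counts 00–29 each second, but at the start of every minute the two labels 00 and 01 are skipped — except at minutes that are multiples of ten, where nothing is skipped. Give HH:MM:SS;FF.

Ten DF minutes hold 17982 frames, so frame 416521 lies in block 23 (frames 413586–431567) with 2935 frames into that block.
The block's first minute is 1800 frames and the rest 1798 each; 2935 frames reaches minute 1, so 23 × 18 + 1 × 2 = 416 labels have been skipped so far.
Adding those back, label number 416521 + 416 = 416937 at 30 labels/s is 13897 s + 27 f = 3 h 51 min 37 s frame 27, i.e. 03:51:37;27.

03:51:37;27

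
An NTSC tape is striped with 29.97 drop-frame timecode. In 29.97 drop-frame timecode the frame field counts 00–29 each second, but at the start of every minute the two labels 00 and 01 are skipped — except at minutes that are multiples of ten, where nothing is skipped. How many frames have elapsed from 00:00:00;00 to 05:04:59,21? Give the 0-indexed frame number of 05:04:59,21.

548443

As if non-drop at 30 labels/s: (5 × 3600 + 4 × 60 + 59) × 30 + 21 = 548991.
Minute boundaries passed: 304; those not divisible by 10: 304 − 30 = 274; dropped labels = 2 × 274 = 548.
Actual frame index = 548991 − 548 = 548443.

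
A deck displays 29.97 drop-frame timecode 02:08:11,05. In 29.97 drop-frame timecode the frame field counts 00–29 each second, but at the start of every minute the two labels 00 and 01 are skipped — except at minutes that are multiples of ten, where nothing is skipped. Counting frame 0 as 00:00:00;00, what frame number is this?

As if non-drop at 30 labels/s: (2 × 3600 + 8 × 60 + 11) × 30 + 5 = 230735.
Minute boundaries passed: 128; those not divisible by 10: 128 − 12 = 116; dropped labels = 2 × 116 = 232.
Actual frame index = 230735 − 232 = 230503.

230503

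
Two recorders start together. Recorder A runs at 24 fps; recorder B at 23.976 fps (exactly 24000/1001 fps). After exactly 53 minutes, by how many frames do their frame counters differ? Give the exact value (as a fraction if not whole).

53 min = 3180 s.
A emits 24 × 3180 = 76320 frames; B emits 24000/1001 × 3180 = 76320000/1001.
Difference = 76320/1001 frames (≈ 76.2438); B is behind A.

76320/1001 frames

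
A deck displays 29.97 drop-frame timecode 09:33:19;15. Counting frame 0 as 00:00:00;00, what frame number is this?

Complete 10-minute blocks: 57, each 17982 frames → 1024974.
Remaining 3 whole minutes in the current block: 1800 + 2 × 1798 = 5396 frames.
Within the current minute: 19 × 30 + 15 − 2 = 583 (labels ;00/;01 skipped at this minute). Total = 1024974 + 5396 + 583 = 1030953.

1030953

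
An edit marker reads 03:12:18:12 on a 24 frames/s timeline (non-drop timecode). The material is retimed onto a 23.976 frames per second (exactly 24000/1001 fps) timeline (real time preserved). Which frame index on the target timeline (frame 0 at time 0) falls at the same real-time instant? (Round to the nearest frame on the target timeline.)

Source frame index: (3×3600 + 12×60 + 18) × 24 + 12 = 276924.
Real time: 276924 / (24) = 23077/2 s.
Target frame: (23077/2) × (24000/1001) = 276924000/1001 ≈ 276647.353 → 276647.

frame 276647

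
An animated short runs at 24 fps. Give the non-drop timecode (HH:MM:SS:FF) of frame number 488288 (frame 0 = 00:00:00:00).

488288 ÷ 24 = 20345 full seconds, remainder 8 frames.
20345 s = 5 h 39 min 5 s.
Timecode: 05:39:05:08.

05:39:05:08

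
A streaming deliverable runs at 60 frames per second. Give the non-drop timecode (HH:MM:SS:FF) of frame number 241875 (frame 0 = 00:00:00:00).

01:07:11:15

241875 ÷ 60 = 4031 full seconds, remainder 15 frames.
4031 s = 1 h 7 min 11 s.
Timecode: 01:07:11:15.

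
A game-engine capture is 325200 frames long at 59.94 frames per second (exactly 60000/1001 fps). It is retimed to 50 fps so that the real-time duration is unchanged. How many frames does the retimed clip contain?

Target frames = source frames × (target rate / source rate) = 325200 × (50)/(60000/1001) = 325200 × 1001/1200 = 271271.

271271 frames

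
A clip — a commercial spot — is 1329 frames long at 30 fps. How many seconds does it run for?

Running time = 1329 / (30) = 44.3 s.

44.3 seconds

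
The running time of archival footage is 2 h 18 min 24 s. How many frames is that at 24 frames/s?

2 h 18 min 24 s = 8304 s.
Frames = 8304 × 24 = 199296.

199296 frames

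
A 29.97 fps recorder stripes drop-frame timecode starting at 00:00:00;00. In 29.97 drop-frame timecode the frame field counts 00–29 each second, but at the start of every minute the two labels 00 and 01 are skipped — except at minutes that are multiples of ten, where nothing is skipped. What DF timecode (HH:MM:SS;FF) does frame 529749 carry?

Ten DF minutes hold 17982 frames, so frame 529749 lies in block 29 (frames 521478–539459) with 8271 frames into that block.
The block's first minute is 1800 frames and the rest 1798 each; 8271 frames reaches minute 4, so 29 × 18 + 4 × 2 = 530 labels have been skipped so far.
Adding those back, label number 529749 + 530 = 530279 at 30 labels/s is 17675 s + 29 f = 4 h 54 min 35 s frame 29, i.e. 04:54:35;29.

04:54:35;29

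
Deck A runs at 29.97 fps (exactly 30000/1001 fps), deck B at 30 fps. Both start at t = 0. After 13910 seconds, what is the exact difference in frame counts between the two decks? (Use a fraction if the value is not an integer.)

A emits 30000/1001 × 13910 = 32100000/77 frames; B emits 30 × 13910 = 417300.
Difference = 32100/77 frames (≈ 416.8831); B is ahead of A.

32100/77 frames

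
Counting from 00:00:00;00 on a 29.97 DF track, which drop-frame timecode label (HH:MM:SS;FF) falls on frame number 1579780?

14:38:32;02

Each 10-minute DF block holds 10 × 60 × 30 − 9 × 2 = 17982 frames. 1579780 ÷ 17982 → 87 full blocks, remainder 15346.
Within the partial block the first minute is 1800 frames and each further minute 1798, so 8 further minute boundaries passed. Total skipped labels = 18 × 87 + 2 × 8 = 1582.
Non-drop label index = 1579780 + 1582 = 1581362; at 30 labels/s that is 14:38:32:02, i.e. DF 14:38:32;02.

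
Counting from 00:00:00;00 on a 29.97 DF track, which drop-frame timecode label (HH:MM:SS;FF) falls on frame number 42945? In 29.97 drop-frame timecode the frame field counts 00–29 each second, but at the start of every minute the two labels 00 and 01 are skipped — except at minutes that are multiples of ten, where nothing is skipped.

00:23:52;27

Ten DF minutes hold 17982 frames, so frame 42945 lies in block 2 (frames 35964–53945) with 6981 frames into that block.
The block's first minute is 1800 frames and the rest 1798 each; 6981 frames reaches minute 3, so 2 × 18 + 3 × 2 = 42 labels have been skipped so far.
Adding those back, label number 42945 + 42 = 42987 at 30 labels/s is 1432 s + 27 f = 0 h 23 min 52 s frame 27, i.e. 00:23:52;27.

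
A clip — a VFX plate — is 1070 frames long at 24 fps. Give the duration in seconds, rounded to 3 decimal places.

44.583 seconds

Running time = 1070 × 1/24 = 535/12 s ≈ 44.583 s.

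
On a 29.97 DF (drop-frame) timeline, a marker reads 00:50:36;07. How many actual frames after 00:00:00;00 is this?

As if non-drop at 30 labels/s: (0 × 3600 + 50 × 60 + 36) × 30 + 7 = 91087.
Minute boundaries passed: 50; those not divisible by 10: 50 − 5 = 45; dropped labels = 2 × 45 = 90.
Actual frame index = 91087 − 90 = 90997.

90997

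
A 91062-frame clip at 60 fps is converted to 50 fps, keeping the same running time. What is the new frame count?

75885 frames

Target frames = source frames × (target rate / source rate) = 91062 × (50)/(60) = 91062 × 5/6 = 75885.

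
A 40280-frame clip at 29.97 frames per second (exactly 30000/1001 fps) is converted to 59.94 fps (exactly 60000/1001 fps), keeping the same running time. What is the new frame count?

80560 frames

Frames at target rate = 40280 × (60000/1001) / (30000/1001) = 80560.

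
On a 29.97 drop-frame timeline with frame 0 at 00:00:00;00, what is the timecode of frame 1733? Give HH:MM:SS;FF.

Ten DF minutes hold 17982 frames, so frame 1733 lies in block 0 (frames 0–17981) with 1733 frames into that block.
The block's first minute is 1800 frames and the rest 1798 each; 1733 frames reaches minute 0, so 0 × 18 + 0 × 2 = 0 labels have been skipped so far.
Adding those back, label number 1733 + 0 = 1733 at 30 labels/s is 57 s + 23 f = 0 h 0 min 57 s frame 23, i.e. 00:00:57;23.

00:00:57;23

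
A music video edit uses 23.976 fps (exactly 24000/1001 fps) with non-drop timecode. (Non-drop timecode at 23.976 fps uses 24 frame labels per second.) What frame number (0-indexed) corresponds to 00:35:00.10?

Total seconds to the label: (0 × 3600 + 35 × 60 + 0) = 2100.
Frame index = 2100 × 24 + 10 = 50410.

frame 50410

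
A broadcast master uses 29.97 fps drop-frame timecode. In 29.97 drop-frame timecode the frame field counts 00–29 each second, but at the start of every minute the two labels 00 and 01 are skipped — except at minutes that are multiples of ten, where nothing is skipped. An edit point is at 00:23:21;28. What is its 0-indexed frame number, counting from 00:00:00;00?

Complete 10-minute blocks: 2, each 17982 frames → 35964.
Remaining 3 whole minutes in the current block: 1800 + 2 × 1798 = 5396 frames.
Within the current minute: 21 × 30 + 28 − 2 = 656 (labels ;00/;01 skipped at this minute). Total = 35964 + 5396 + 656 = 42016.

42016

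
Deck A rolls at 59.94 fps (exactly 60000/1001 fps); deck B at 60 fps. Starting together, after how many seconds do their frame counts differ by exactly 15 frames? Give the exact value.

250.25 seconds

The gap grows by |60 − 60000/1001| = 60/1001 frames per second.
Time for a 15-frame gap: 15 ÷ (60/1001) = 250.25 s.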